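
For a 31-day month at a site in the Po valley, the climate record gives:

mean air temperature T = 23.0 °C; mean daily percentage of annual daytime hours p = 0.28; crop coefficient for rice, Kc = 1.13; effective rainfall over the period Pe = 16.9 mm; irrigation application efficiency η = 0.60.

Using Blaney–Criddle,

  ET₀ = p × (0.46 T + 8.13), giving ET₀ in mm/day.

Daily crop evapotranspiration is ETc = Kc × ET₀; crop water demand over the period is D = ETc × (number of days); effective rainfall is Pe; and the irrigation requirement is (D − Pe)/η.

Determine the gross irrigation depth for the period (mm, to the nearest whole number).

278 mm

ET₀ = 0.28 × (0.46 × 23.0 + 8.13) = 0.28 × 18.710 = 5.2388 mm/d
ETc = Kc × ET₀ = 1.13 × 5.2388 = 5.9198 mm/d
Crop demand D = ETc × 31 d = 5.9198 × 31 = 183.514 mm
D − Pe = 183.514 − 16.9 = 166.614 mm
Gross irrigation = 166.614 / 0.60 = 277.690 mm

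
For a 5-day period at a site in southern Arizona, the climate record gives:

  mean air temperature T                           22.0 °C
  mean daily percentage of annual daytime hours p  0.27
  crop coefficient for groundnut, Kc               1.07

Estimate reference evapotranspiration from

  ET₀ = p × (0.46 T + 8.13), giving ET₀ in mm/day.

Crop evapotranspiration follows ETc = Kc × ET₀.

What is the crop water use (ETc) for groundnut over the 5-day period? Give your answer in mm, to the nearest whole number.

26 mm

ET₀ = 0.27 × (0.46 × 22.0 + 8.13) = 0.27 × 18.250 = 4.9275 mm/d
ETc = Kc × ET₀ = 1.07 × 4.9275 = 5.2724 mm/d
Over 5 days: 5.2724 × 5 = 26.362 mm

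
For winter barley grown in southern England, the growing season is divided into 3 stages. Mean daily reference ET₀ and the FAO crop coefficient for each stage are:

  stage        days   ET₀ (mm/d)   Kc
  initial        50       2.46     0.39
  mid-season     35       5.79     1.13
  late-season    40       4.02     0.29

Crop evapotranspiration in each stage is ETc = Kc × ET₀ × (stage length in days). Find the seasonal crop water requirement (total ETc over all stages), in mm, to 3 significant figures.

initial: 0.39 × 2.46 × 50 = 47.97 mm
mid-season: 1.13 × 5.79 × 35 = 228.99 mm
late-season: 0.29 × 4.02 × 40 = 46.63 mm
Seasonal total = 323.59 mm

324 mm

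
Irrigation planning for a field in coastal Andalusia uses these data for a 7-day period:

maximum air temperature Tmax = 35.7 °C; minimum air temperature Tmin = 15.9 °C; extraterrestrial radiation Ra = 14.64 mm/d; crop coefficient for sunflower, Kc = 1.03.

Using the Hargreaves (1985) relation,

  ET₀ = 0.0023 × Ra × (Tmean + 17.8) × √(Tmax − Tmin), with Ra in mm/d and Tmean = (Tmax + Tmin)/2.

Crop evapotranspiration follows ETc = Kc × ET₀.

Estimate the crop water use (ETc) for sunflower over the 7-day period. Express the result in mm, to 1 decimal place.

Tmean = (35.7 + 15.9)/2 = 25.80 °C
ET₀ = 0.0023 × 14.64 × (25.80 + 17.8) × √19.8 = 0.0023 × 14.64 × 43.60 × 4.4497 = 6.5326 mm/d
ETc = Kc × ET₀ = 1.03 × 6.5326 = 6.7286 mm/d
Over 7 days: 6.7286 × 7 = 47.100 mm

47.1 mm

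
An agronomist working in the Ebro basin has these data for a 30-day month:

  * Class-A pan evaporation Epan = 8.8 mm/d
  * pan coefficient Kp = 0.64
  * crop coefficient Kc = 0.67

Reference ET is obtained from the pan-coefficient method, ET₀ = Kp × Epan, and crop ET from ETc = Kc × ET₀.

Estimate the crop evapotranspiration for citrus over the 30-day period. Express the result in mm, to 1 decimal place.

ET₀ = 0.64 × 8.8 = 5.6320 mm/d
ETc = Kc × ET₀ = 0.67 × 5.6320 = 3.7734 mm/d
Over 30 days: 3.7734 × 30 = 113.202 mm

113.2 mm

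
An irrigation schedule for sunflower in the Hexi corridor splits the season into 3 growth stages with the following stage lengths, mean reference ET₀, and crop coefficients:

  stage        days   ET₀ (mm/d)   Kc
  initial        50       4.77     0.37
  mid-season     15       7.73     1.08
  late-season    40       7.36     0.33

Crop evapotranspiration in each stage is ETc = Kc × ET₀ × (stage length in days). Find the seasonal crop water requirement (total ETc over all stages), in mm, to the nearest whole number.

311 mm

initial: 0.37 × 4.77 × 50 = 88.25 mm
mid-season: 1.08 × 7.73 × 15 = 125.23 mm
late-season: 0.33 × 7.36 × 40 = 97.15 mm
Seasonal total = 310.63 mm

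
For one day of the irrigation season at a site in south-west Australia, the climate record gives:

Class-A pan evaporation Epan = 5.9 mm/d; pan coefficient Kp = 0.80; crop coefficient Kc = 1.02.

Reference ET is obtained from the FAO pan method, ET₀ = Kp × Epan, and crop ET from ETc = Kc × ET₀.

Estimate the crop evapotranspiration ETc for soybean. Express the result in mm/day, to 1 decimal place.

4.8 mm/day

ET₀ = 0.80 × 5.9 = 4.7200 mm/d
ETc = Kc × ET₀ = 1.02 × 4.7200 = 4.8144 mm/d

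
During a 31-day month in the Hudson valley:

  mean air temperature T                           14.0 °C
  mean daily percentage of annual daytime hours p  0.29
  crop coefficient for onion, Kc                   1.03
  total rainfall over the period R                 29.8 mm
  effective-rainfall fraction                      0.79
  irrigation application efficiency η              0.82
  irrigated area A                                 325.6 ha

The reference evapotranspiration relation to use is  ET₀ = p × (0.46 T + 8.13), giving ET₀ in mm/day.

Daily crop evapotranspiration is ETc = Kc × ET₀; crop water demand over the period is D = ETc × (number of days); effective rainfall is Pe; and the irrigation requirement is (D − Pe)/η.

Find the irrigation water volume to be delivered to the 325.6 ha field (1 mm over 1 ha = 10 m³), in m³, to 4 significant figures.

442200 m³

ET₀ = 0.29 × (0.46 × 14.0 + 8.13) = 0.29 × 14.570 = 4.2253 mm/d
ETc = Kc × ET₀ = 1.03 × 4.2253 = 4.3521 mm/d
Crop demand D = ETc × 31 d = 4.3521 × 31 = 134.915 mm
Pe = 0.79 × 29.8 = 23.542 mm
D − Pe = 134.915 − 23.542 = 111.373 mm
Gross irrigation = 111.373 / 0.82 = 135.821 mm
Volume = 135.821 mm × 325.6 ha × 10 = 442233.2 m³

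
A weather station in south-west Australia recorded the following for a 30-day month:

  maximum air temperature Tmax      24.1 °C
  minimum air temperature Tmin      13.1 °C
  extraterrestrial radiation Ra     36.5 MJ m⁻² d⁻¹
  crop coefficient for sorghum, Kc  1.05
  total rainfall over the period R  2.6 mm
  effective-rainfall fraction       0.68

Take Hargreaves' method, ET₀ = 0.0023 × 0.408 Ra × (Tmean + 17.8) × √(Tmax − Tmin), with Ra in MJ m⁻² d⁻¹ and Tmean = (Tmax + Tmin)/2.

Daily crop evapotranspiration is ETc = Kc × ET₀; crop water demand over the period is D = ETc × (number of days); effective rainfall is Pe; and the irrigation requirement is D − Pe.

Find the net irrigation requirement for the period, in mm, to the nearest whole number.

Tmean = (24.1 + 13.1)/2 = 18.60 °C
0.408 Ra = 0.408 × 36.5 = 14.8920 mm/d equivalent
ET₀ = 0.0023 × 14.8920 × (18.60 + 17.8) × √11.0 = 0.0023 × 14.8920 × 36.40 × 3.3166 = 4.1350 mm/d
ETc = Kc × ET₀ = 1.05 × 4.1350 = 4.3418 mm/d
Crop demand D = ETc × 30 d = 4.3418 × 30 = 130.254 mm
Pe = 0.68 × 2.6 = 1.768 mm
D − Pe = 130.254 − 1.768 = 128.486 mm

128 mm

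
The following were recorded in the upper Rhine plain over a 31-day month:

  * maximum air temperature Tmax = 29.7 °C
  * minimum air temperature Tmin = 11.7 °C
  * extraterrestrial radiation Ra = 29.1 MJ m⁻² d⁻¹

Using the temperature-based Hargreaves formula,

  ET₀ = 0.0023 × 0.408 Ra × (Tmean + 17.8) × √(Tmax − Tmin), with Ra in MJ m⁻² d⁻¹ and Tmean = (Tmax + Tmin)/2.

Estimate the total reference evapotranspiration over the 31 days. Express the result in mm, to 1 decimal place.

138.3 mm

Tmean = (29.7 + 11.7)/2 = 20.70 °C
0.408 Ra = 0.408 × 29.1 = 11.8728 mm/d equivalent
ET₀ = 0.0023 × 11.8728 × (20.70 + 17.8) × √18.0 = 0.0023 × 11.8728 × 38.50 × 4.2426 = 4.4604 mm/d
Over 31 days: 4.4604 × 31 = 138.272 mm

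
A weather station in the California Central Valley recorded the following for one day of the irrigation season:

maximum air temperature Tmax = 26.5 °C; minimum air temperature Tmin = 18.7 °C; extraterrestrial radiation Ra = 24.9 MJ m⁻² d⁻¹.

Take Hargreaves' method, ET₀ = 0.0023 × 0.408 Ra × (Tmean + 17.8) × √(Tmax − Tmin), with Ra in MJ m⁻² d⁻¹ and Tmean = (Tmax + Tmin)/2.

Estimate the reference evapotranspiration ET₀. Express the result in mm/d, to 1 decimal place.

Tmean = (26.5 + 18.7)/2 = 22.60 °C
0.408 Ra = 0.408 × 24.9 = 10.1592 mm/d equivalent
ET₀ = 0.0023 × 10.1592 × (22.60 + 17.8) × √7.8 = 0.0023 × 10.1592 × 40.40 × 2.7928 = 2.6364 mm/d

2.6 mm/d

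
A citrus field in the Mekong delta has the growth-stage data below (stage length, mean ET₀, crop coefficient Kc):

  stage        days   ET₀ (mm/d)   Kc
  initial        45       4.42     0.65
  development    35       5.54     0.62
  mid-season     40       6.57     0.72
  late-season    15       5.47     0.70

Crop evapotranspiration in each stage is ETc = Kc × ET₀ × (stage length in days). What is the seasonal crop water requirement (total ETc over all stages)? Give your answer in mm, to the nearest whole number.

496 mm

initial: 0.65 × 4.42 × 45 = 129.29 mm
development: 0.62 × 5.54 × 35 = 120.22 mm
mid-season: 0.72 × 6.57 × 40 = 189.22 mm
late-season: 0.70 × 5.47 × 15 = 57.44 mm
Seasonal total = 496.17 mm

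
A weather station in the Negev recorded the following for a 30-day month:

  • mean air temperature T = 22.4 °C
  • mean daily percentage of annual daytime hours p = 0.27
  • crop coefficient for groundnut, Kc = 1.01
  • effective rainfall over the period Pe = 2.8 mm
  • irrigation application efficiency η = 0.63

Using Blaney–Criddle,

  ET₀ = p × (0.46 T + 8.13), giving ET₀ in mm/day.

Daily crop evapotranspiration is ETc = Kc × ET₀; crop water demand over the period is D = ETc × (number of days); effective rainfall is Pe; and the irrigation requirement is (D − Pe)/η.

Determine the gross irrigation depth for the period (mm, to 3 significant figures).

ET₀ = 0.27 × (0.46 × 22.4 + 8.13) = 0.27 × 18.434 = 4.9772 mm/d
ETc = Kc × ET₀ = 1.01 × 4.9772 = 5.0270 mm/d
Crop demand D = ETc × 30 d = 5.0270 × 30 = 150.810 mm
D − Pe = 150.810 − 2.8 = 148.010 mm
Gross irrigation = 148.010 / 0.63 = 234.937 mm

235 mm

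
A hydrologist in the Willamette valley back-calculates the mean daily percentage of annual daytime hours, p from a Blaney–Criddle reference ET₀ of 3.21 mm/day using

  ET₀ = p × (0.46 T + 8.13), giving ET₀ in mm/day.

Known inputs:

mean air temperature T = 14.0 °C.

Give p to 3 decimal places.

p = ET₀ / (0.46 T + 8.13) = 3.21 / (0.46 × 14.0 + 8.13) = 3.21 / 14.570 = 0.2203

0.220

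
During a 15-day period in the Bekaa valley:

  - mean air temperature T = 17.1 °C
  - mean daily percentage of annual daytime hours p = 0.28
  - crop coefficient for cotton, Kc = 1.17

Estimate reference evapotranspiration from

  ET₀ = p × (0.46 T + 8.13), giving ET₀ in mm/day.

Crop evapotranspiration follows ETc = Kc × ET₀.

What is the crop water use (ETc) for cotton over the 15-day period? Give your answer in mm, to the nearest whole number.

ET₀ = 0.28 × (0.46 × 17.1 + 8.13) = 0.28 × 15.996 = 4.4789 mm/d
ETc = Kc × ET₀ = 1.17 × 4.4789 = 5.2403 mm/d
Over 15 days: 5.2403 × 15 = 78.605 mm

79 mm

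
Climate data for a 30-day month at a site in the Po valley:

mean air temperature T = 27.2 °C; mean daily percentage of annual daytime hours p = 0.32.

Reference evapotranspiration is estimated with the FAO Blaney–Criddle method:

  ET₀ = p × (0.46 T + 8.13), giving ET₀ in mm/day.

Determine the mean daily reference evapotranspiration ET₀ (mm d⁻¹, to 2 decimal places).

ET₀ = 0.32 × (0.46 × 27.2 + 8.13) = 0.32 × 20.642 = 6.6054 mm/d

6.61 mm d⁻¹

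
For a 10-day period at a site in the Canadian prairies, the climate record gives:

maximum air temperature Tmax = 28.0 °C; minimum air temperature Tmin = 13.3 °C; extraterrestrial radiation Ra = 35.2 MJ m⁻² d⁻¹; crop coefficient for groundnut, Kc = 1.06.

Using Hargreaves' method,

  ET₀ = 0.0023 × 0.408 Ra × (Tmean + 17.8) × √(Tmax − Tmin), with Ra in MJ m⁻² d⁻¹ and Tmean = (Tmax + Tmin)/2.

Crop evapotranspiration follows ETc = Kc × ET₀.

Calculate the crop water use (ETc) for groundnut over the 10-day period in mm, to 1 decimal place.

Tmean = (28.0 + 13.3)/2 = 20.65 °C
0.408 Ra = 0.408 × 35.2 = 14.3616 mm/d equivalent
ET₀ = 0.0023 × 14.3616 × (20.65 + 17.8) × √14.7 = 0.0023 × 14.3616 × 38.45 × 3.8341 = 4.8696 mm/d
ETc = Kc × ET₀ = 1.06 × 4.8696 = 5.1618 mm/d
Over 10 days: 5.1618 × 10 = 51.618 mm

51.6 mm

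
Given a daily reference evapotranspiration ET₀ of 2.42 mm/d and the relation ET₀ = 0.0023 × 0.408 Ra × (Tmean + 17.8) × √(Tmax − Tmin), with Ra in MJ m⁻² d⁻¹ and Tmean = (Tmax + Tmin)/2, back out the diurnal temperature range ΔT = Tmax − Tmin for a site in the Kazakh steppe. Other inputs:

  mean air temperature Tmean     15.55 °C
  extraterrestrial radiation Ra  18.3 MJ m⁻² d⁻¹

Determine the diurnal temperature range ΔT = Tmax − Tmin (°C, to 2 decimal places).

√ΔT = ET₀ / [0.0023 × 0.408 × Ra × (Tmean+17.8)] = 2.42 / (0.0023 × 7.4664 × 33.35) = 4.2255
ΔT = 4.2255² = 17.855 °C

17.86 °C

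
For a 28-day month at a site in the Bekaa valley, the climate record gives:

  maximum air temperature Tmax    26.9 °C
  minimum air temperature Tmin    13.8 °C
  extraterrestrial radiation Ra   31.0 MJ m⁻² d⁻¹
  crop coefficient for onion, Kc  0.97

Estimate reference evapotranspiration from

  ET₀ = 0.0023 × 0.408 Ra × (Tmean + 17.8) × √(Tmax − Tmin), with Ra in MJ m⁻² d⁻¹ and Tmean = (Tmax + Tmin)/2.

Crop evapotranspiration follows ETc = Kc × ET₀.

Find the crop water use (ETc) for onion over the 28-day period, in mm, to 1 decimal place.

109.1 mm

Tmean = (26.9 + 13.8)/2 = 20.35 °C
0.408 Ra = 0.408 × 31.0 = 12.6480 mm/d equivalent
ET₀ = 0.0023 × 12.6480 × (20.35 + 17.8) × √13.1 = 0.0023 × 12.6480 × 38.15 × 3.6194 = 4.0168 mm/d
ETc = Kc × ET₀ = 0.97 × 4.0168 = 3.8963 mm/d
Over 28 days: 3.8963 × 28 = 109.096 mm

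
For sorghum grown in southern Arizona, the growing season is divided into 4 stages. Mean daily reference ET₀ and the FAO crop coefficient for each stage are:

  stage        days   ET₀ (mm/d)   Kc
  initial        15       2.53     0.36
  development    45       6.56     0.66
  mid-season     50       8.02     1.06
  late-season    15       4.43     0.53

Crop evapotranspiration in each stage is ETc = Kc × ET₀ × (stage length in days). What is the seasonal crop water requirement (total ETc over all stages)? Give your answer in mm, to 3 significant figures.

initial: 0.36 × 2.53 × 15 = 13.66 mm
development: 0.66 × 6.56 × 45 = 194.83 mm
mid-season: 1.06 × 8.02 × 50 = 425.06 mm
late-season: 0.53 × 4.43 × 15 = 35.22 mm
Seasonal total = 668.77 mm

669 mm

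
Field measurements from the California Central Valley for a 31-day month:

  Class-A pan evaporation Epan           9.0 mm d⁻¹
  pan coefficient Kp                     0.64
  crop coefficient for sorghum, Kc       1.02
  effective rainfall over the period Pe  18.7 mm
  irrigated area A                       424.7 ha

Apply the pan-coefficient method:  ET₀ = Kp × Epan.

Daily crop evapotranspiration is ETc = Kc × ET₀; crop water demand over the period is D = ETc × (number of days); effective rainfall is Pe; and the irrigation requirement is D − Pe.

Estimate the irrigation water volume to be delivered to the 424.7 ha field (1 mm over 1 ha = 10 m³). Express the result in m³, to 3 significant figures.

ET₀ = 0.64 × 9.0 = 5.7600 mm/d
ETc = Kc × ET₀ = 1.02 × 5.7600 = 5.8752 mm/d
Crop demand D = ETc × 31 d = 5.8752 × 31 = 182.131 mm
D − Pe = 182.131 − 18.7 = 163.431 mm
Volume = 163.431 mm × 424.7 ha × 10 = 694091.5 m³

694000 m³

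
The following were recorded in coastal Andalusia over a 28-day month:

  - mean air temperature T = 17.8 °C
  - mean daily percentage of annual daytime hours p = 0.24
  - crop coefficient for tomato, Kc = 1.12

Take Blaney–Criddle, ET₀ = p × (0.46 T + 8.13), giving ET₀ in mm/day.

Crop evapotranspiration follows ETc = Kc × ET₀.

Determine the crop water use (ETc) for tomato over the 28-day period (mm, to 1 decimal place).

122.8 mm

ET₀ = 0.24 × (0.46 × 17.8 + 8.13) = 0.24 × 16.318 = 3.9163 mm/d
ETc = Kc × ET₀ = 1.12 × 3.9163 = 4.3863 mm/d
Over 28 days: 4.3863 × 28 = 122.816 mm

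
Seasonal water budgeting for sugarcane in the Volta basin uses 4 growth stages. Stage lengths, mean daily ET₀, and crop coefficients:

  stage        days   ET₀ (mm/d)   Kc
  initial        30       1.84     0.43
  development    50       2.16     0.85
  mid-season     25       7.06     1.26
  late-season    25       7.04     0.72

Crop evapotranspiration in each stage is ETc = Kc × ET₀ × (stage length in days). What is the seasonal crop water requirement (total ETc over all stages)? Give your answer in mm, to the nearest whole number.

initial: 0.43 × 1.84 × 30 = 23.74 mm
development: 0.85 × 2.16 × 50 = 91.80 mm
mid-season: 1.26 × 7.06 × 25 = 222.39 mm
late-season: 0.72 × 7.04 × 25 = 126.72 mm
Seasonal total = 464.65 mm

465 mm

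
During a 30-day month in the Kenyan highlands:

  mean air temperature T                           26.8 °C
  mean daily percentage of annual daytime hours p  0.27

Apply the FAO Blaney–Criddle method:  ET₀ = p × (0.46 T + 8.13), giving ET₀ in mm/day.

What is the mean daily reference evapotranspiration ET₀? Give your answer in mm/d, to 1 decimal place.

ET₀ = 0.27 × (0.46 × 26.8 + 8.13) = 0.27 × 20.458 = 5.5237 mm/d

5.5 mm/d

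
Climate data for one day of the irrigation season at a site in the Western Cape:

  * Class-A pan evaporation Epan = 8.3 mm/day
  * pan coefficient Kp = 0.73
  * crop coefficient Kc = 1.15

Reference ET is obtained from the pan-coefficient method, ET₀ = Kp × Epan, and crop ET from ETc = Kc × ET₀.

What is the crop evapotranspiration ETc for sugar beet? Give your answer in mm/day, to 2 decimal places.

ET₀ = 0.73 × 8.3 = 6.0590 mm/d
ETc = Kc × ET₀ = 1.15 × 6.0590 = 6.9679 mm/d

6.97 mm/day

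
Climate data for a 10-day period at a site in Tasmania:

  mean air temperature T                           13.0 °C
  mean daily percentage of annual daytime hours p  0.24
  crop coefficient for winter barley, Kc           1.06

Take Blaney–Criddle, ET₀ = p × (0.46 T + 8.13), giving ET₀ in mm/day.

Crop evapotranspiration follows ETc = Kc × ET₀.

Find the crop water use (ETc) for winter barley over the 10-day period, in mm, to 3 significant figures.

ET₀ = 0.24 × (0.46 × 13.0 + 8.13) = 0.24 × 14.110 = 3.3864 mm/d
ETc = Kc × ET₀ = 1.06 × 3.3864 = 3.5896 mm/d
Over 10 days: 3.5896 × 10 = 35.896 mm

35.9 mm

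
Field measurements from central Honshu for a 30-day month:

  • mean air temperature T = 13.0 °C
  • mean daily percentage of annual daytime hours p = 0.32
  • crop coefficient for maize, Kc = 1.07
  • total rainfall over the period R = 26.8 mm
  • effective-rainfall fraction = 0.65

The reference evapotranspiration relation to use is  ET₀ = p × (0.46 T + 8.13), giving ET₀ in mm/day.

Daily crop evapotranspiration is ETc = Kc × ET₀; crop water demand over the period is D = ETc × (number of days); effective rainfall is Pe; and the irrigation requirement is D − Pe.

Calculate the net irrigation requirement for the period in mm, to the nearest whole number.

ET₀ = 0.32 × (0.46 × 13.0 + 8.13) = 0.32 × 14.110 = 4.5152 mm/d
ETc = Kc × ET₀ = 1.07 × 4.5152 = 4.8313 mm/d
Crop demand D = ETc × 30 d = 4.8313 × 30 = 144.939 mm
Pe = 0.65 × 26.8 = 17.420 mm
D − Pe = 144.939 − 17.420 = 127.519 mm

128 mm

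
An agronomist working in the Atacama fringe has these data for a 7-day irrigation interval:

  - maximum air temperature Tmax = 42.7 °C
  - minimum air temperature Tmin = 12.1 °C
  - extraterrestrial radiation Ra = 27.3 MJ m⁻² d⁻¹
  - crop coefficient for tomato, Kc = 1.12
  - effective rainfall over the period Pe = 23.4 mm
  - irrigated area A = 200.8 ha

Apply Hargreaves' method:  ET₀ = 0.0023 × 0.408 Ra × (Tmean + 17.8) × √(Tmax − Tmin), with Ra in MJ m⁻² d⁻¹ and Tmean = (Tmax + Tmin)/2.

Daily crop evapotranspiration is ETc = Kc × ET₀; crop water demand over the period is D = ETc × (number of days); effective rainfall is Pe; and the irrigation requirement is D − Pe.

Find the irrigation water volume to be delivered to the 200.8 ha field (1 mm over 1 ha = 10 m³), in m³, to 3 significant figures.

Tmean = (42.7 + 12.1)/2 = 27.40 °C
0.408 Ra = 0.408 × 27.3 = 11.1384 mm/d equivalent
ET₀ = 0.0023 × 11.1384 × (27.40 + 17.8) × √30.6 = 0.0023 × 11.1384 × 45.20 × 5.5317 = 6.4054 mm/d
ETc = Kc × ET₀ = 1.12 × 6.4054 = 7.1740 mm/d
Crop demand D = ETc × 7 d = 7.1740 × 7 = 50.218 mm
D − Pe = 50.218 − 23.4 = 26.818 mm
Volume = 26.818 mm × 200.8 ha × 10 = 53850.5 m³

53900 m³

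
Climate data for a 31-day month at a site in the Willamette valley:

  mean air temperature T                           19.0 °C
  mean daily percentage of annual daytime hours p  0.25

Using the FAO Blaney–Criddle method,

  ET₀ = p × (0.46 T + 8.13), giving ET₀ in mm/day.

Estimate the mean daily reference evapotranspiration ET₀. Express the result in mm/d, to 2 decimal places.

4.22 mm/d

ET₀ = 0.25 × (0.46 × 19.0 + 8.13) = 0.25 × 16.870 = 4.2175 mm/d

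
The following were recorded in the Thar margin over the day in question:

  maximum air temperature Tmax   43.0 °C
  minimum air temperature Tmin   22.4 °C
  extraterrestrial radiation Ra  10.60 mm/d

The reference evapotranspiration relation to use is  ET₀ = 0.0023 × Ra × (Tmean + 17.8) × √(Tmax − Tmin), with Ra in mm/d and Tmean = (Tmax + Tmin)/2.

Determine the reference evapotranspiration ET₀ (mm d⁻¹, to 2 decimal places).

5.59 mm d⁻¹

Tmean = (43.0 + 22.4)/2 = 32.70 °C
ET₀ = 0.0023 × 10.60 × (32.70 + 17.8) × √20.6 = 0.0023 × 10.60 × 50.50 × 4.5387 = 5.5880 mm/d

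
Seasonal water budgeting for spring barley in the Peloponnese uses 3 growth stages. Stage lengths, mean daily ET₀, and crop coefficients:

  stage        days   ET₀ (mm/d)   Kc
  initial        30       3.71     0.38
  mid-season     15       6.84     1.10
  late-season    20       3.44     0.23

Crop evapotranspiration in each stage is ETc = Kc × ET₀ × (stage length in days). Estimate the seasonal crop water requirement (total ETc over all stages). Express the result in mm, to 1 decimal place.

171.0 mm

initial: 0.38 × 3.71 × 30 = 42.29 mm
mid-season: 1.10 × 6.84 × 15 = 112.86 mm
late-season: 0.23 × 3.44 × 20 = 15.82 mm
Seasonal total = 170.97 mm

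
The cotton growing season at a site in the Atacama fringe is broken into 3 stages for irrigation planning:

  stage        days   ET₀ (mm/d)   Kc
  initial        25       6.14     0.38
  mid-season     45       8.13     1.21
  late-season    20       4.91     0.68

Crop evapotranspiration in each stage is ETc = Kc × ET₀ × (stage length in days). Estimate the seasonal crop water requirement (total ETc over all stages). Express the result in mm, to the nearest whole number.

initial: 0.38 × 6.14 × 25 = 58.33 mm
mid-season: 1.21 × 8.13 × 45 = 442.68 mm
late-season: 0.68 × 4.91 × 20 = 66.78 mm
Seasonal total = 567.79 mm

568 mm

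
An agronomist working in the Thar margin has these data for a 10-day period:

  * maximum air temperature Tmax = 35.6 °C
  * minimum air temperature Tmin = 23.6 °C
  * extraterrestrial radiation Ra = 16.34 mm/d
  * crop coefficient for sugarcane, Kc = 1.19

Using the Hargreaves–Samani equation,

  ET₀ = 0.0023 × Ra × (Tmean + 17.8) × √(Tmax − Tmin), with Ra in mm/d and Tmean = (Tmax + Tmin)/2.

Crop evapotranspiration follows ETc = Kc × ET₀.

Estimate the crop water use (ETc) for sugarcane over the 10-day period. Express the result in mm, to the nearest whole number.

73 mm

Tmean = (35.6 + 23.6)/2 = 29.60 °C
ET₀ = 0.0023 × 16.34 × (29.60 + 17.8) × √12.0 = 0.0023 × 16.34 × 47.40 × 3.4641 = 6.1709 mm/d
ETc = Kc × ET₀ = 1.19 × 6.1709 = 7.3434 mm/d
Over 10 days: 7.3434 × 10 = 73.434 mm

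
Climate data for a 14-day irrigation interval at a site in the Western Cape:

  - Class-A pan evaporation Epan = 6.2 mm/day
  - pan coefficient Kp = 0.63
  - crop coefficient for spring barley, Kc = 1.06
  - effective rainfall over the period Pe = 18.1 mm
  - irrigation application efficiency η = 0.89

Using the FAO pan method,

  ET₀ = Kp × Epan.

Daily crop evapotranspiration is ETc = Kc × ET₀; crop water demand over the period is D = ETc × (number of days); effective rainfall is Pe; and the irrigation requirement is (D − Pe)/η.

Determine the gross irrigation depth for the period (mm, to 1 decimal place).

ET₀ = 0.63 × 6.2 = 3.9060 mm/d
ETc = Kc × ET₀ = 1.06 × 3.9060 = 4.1404 mm/d
Crop demand D = ETc × 14 d = 4.1404 × 14 = 57.966 mm
D − Pe = 57.966 − 18.1 = 39.866 mm
Gross irrigation = 39.866 / 0.89 = 44.793 mm

44.8 mm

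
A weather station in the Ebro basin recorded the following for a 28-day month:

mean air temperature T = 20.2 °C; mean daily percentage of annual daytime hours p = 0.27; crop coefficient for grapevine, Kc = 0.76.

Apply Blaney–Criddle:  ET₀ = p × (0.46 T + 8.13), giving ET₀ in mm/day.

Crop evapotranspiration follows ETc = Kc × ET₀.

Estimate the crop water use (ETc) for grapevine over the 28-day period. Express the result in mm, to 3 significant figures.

ET₀ = 0.27 × (0.46 × 20.2 + 8.13) = 0.27 × 17.422 = 4.7039 mm/d
ETc = Kc × ET₀ = 0.76 × 4.7039 = 3.5750 mm/d
Over 28 days: 3.5750 × 28 = 100.100 mm

100 mm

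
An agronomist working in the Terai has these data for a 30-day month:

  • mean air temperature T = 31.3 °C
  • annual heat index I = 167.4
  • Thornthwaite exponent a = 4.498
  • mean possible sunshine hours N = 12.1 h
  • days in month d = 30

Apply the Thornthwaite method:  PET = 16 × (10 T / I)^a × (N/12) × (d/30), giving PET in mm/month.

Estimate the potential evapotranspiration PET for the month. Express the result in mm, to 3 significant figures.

269 mm

10T/I = 10 × 31.3 / 167.4 = 1.8698
(10T/I)^a = 1.8698^4.498 = 16.6930
Uncorrected PET = 16 × 16.6930 = 267.088 mm
Correction = (N/12)(d/30) = (12.1/12)(30/30) = 1.0083
PET = 267.088 × 1.0083 = 269.305 mm/month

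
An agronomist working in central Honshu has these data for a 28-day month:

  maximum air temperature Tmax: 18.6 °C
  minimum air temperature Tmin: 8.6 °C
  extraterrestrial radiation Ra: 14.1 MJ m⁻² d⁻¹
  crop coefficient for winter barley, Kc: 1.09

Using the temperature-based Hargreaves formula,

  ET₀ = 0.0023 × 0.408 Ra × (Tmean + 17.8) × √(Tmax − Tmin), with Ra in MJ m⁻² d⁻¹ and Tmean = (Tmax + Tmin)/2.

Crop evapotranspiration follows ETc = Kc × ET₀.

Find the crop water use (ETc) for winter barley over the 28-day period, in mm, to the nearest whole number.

40 mm

Tmean = (18.6 + 8.6)/2 = 13.60 °C
0.408 Ra = 0.408 × 14.1 = 5.7528 mm/d equivalent
ET₀ = 0.0023 × 5.7528 × (13.60 + 17.8) × √10.0 = 0.0023 × 5.7528 × 31.40 × 3.1623 = 1.3138 mm/d
ETc = Kc × ET₀ = 1.09 × 1.3138 = 1.4320 mm/d
Over 28 days: 1.4320 × 28 = 40.096 mm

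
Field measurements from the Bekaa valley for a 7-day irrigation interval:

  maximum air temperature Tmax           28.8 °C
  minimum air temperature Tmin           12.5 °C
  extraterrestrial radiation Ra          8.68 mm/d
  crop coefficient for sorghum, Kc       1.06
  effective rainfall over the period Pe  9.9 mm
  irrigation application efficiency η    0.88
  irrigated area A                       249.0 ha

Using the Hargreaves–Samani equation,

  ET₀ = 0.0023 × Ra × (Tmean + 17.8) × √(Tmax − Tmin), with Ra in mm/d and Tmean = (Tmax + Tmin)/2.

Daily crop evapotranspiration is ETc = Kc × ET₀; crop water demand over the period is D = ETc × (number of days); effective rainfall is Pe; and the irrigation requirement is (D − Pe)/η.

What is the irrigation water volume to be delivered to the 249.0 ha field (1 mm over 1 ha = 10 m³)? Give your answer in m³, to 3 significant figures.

Tmean = (28.8 + 12.5)/2 = 20.65 °C
ET₀ = 0.0023 × 8.68 × (20.65 + 17.8) × √16.3 = 0.0023 × 8.68 × 38.45 × 4.0373 = 3.0991 mm/d
ETc = Kc × ET₀ = 1.06 × 3.0991 = 3.2850 mm/d
Crop demand D = ETc × 7 d = 3.2850 × 7 = 22.995 mm
D − Pe = 22.995 − 9.9 = 13.095 mm
Gross irrigation = 13.095 / 0.88 = 14.881 mm
Volume = 14.881 mm × 249.0 ha × 10 = 37053.7 m³

37100 m³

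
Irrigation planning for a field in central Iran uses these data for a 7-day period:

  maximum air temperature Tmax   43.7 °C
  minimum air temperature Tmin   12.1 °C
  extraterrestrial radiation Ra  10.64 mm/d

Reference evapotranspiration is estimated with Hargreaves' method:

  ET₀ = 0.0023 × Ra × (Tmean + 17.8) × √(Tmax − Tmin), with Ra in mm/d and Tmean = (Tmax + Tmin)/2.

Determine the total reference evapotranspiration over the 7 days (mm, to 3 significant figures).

Tmean = (43.7 + 12.1)/2 = 27.90 °C
ET₀ = 0.0023 × 10.64 × (27.90 + 17.8) × √31.6 = 0.0023 × 10.64 × 45.70 × 5.6214 = 6.2868 mm/d
Over 7 days: 6.2868 × 7 = 44.008 mm

44.0 mm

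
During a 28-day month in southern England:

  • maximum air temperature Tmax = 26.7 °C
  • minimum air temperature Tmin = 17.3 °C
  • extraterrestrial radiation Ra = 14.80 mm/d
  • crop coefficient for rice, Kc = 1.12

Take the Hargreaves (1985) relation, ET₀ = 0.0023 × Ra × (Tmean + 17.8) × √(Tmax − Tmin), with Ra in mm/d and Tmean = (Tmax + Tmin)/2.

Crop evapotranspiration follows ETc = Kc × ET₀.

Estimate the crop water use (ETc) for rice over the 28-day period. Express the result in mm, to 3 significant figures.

Tmean = (26.7 + 17.3)/2 = 22.00 °C
ET₀ = 0.0023 × 14.80 × (22.00 + 17.8) × √9.4 = 0.0023 × 14.80 × 39.80 × 3.0659 = 4.1537 mm/d
ETc = Kc × ET₀ = 1.12 × 4.1537 = 4.6521 mm/d
Over 28 days: 4.6521 × 28 = 130.259 mm

130 mm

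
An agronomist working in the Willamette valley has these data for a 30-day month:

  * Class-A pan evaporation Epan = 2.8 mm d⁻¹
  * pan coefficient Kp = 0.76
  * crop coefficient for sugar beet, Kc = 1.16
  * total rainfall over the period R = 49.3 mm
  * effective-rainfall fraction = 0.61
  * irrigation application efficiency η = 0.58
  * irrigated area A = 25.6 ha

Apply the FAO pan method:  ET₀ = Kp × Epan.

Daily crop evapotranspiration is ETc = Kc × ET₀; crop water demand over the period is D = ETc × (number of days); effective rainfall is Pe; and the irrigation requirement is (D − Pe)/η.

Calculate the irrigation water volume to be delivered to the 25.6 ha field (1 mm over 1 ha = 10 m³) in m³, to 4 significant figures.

19410 m³

ET₀ = 0.76 × 2.8 = 2.1280 mm/d
ETc = Kc × ET₀ = 1.16 × 2.1280 = 2.4685 mm/d
Crop demand D = ETc × 30 d = 2.4685 × 30 = 74.055 mm
Pe = 0.61 × 49.3 = 30.073 mm
D − Pe = 74.055 − 30.073 = 43.982 mm
Gross irrigation = 43.982 / 0.58 = 75.831 mm
Volume = 75.831 mm × 25.6 ha × 10 = 19412.7 m³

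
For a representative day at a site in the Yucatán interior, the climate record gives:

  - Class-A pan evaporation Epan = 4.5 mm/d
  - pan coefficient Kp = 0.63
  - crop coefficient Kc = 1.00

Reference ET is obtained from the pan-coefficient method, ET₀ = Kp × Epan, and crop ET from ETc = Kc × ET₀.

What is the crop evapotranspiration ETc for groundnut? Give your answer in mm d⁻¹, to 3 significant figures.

ET₀ = 0.63 × 4.5 = 2.8350 mm/d
ETc = Kc × ET₀ = 1.00 × 2.8350 = 2.8350 mm/d

2.84 mm d⁻¹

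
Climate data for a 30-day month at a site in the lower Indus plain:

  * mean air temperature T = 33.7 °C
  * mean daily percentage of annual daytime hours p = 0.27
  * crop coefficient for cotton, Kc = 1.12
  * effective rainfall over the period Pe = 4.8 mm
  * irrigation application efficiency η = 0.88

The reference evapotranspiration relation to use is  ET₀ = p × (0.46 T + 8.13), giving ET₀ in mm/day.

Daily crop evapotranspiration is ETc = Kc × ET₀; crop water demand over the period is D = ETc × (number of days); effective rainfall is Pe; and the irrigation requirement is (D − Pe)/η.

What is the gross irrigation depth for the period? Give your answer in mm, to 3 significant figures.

238 mm

ET₀ = 0.27 × (0.46 × 33.7 + 8.13) = 0.27 × 23.632 = 6.3806 mm/d
ETc = Kc × ET₀ = 1.12 × 6.3806 = 7.1463 mm/d
Crop demand D = ETc × 30 d = 7.1463 × 30 = 214.389 mm
D − Pe = 214.389 − 4.8 = 209.589 mm
Gross irrigation = 209.589 / 0.88 = 238.169 mm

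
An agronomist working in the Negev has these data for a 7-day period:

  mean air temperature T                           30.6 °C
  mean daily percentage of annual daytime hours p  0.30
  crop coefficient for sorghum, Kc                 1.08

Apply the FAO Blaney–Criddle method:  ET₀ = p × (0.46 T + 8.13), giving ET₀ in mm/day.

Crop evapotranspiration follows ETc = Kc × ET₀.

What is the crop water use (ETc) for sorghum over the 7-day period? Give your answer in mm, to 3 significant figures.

50.4 mm

ET₀ = 0.30 × (0.46 × 30.6 + 8.13) = 0.30 × 22.206 = 6.6618 mm/d
ETc = Kc × ET₀ = 1.08 × 6.6618 = 7.1947 mm/d
Over 7 days: 7.1947 × 7 = 50.363 mm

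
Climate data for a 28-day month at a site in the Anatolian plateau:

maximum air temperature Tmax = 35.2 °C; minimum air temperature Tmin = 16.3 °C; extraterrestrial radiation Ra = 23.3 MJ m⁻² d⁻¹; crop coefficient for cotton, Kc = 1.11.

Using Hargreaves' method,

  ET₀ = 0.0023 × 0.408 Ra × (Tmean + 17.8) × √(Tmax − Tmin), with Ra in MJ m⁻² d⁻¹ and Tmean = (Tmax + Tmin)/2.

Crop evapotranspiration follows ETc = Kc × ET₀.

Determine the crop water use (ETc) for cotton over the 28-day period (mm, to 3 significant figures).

129 mm

Tmean = (35.2 + 16.3)/2 = 25.75 °C
0.408 Ra = 0.408 × 23.3 = 9.5064 mm/d equivalent
ET₀ = 0.0023 × 9.5064 × (25.75 + 17.8) × √18.9 = 0.0023 × 9.5064 × 43.55 × 4.3474 = 4.1396 mm/d
ETc = Kc × ET₀ = 1.11 × 4.1396 = 4.5950 mm/d
Over 28 days: 4.5950 × 28 = 128.660 mm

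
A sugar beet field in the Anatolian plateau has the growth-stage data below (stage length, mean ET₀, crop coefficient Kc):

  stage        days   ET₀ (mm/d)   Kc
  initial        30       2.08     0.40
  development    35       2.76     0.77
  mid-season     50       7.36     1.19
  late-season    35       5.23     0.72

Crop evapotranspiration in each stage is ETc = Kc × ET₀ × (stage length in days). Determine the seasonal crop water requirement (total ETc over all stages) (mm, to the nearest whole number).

669 mm

initial: 0.40 × 2.08 × 30 = 24.96 mm
development: 0.77 × 2.76 × 35 = 74.38 mm
mid-season: 1.19 × 7.36 × 50 = 437.92 mm
late-season: 0.72 × 5.23 × 35 = 131.80 mm
Seasonal total = 669.06 mm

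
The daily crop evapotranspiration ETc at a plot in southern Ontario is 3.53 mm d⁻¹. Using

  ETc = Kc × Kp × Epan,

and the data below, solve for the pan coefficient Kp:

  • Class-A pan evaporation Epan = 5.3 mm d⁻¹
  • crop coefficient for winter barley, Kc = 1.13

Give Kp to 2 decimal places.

ETc = Kc × Kp × Epan  ⇒  Kp = ETc / (Kc × Epan)
Kp = 3.53 / (1.13 × 5.3) = 3.53 / 5.989 = 0.5894

0.59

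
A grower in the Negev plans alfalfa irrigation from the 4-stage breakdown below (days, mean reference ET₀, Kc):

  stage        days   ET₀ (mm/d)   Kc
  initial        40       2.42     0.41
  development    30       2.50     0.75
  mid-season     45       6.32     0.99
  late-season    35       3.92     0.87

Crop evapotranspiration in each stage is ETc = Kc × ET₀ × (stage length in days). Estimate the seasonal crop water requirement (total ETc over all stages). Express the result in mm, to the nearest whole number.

initial: 0.41 × 2.42 × 40 = 39.69 mm
development: 0.75 × 2.50 × 30 = 56.25 mm
mid-season: 0.99 × 6.32 × 45 = 281.56 mm
late-season: 0.87 × 3.92 × 35 = 119.36 mm
Seasonal total = 496.86 mm

497 mm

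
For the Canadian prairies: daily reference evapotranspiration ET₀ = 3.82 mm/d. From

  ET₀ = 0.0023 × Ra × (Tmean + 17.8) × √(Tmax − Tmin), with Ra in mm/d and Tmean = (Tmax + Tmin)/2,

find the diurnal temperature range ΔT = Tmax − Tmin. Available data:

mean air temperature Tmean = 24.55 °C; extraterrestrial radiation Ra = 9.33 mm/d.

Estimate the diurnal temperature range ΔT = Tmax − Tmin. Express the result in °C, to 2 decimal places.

17.67 °C

√ΔT = ET₀ / [0.0023 × Ra × (Tmean+17.8)] = 3.82 / (0.0023 × 9.33 × 42.35) = 4.2034
ΔT = 4.2034² = 17.669 °C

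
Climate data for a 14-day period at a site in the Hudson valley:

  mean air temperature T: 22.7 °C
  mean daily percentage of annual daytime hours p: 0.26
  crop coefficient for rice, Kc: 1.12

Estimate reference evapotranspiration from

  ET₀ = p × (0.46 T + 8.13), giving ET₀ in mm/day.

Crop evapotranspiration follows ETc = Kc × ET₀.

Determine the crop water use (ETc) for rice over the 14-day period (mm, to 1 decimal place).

ET₀ = 0.26 × (0.46 × 22.7 + 8.13) = 0.26 × 18.572 = 4.8287 mm/d
ETc = Kc × ET₀ = 1.12 × 4.8287 = 5.4081 mm/d
Over 14 days: 5.4081 × 14 = 75.713 mm

75.7 mm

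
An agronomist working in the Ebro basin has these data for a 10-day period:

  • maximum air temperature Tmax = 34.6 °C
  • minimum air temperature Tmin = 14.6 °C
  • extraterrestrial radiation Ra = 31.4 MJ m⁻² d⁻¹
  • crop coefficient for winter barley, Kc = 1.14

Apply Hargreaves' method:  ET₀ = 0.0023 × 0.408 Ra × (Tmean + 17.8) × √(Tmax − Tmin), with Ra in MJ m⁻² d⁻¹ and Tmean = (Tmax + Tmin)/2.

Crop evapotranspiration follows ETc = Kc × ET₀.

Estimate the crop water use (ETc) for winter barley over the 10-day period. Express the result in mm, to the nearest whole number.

64 mm

Tmean = (34.6 + 14.6)/2 = 24.60 °C
0.408 Ra = 0.408 × 31.4 = 12.8112 mm/d equivalent
ET₀ = 0.0023 × 12.8112 × (24.60 + 17.8) × √20.0 = 0.0023 × 12.8112 × 42.40 × 4.4721 = 5.5872 mm/d
ETc = Kc × ET₀ = 1.14 × 5.5872 = 6.3694 mm/d
Over 10 days: 6.3694 × 10 = 63.694 mm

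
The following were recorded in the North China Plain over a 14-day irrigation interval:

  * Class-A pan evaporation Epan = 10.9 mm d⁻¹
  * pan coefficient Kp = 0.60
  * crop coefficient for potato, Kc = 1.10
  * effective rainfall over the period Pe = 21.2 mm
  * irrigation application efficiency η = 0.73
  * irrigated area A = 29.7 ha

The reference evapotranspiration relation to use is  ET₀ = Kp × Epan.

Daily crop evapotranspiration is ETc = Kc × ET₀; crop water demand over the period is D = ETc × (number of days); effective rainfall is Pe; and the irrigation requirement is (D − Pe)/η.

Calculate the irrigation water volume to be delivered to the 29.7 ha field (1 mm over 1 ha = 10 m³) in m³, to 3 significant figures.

ET₀ = 0.60 × 10.9 = 6.5400 mm/d
ETc = Kc × ET₀ = 1.10 × 6.5400 = 7.1940 mm/d
Crop demand D = ETc × 14 d = 7.1940 × 14 = 100.716 mm
D − Pe = 100.716 − 21.2 = 79.516 mm
Gross irrigation = 79.516 / 0.73 = 108.926 mm
Volume = 108.926 mm × 29.7 ha × 10 = 32351.0 m³

32400 m³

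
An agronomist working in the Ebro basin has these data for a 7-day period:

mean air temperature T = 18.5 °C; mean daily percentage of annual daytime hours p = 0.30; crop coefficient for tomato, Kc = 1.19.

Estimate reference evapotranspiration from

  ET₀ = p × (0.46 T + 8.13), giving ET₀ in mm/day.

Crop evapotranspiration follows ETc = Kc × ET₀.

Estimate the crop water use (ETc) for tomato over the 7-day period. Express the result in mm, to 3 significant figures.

ET₀ = 0.30 × (0.46 × 18.5 + 8.13) = 0.30 × 16.640 = 4.9920 mm/d
ETc = Kc × ET₀ = 1.19 × 4.9920 = 5.9405 mm/d
Over 7 days: 5.9405 × 7 = 41.584 mm

41.6 mm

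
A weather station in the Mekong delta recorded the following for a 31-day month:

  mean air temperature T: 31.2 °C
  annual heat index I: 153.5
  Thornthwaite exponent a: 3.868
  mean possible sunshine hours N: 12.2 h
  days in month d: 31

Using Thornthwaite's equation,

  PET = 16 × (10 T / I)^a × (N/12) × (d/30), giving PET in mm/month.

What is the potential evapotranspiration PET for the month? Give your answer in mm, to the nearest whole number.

261 mm

10T/I = 10 × 31.2 / 153.5 = 2.0326
(10T/I)^a = 2.0326^3.868 = 15.5434
Uncorrected PET = 16 × 15.5434 = 248.694 mm
Correction = (N/12)(d/30) = (12.2/12)(31/30) = 1.0506
PET = 248.694 × 1.0506 = 261.278 mm/month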